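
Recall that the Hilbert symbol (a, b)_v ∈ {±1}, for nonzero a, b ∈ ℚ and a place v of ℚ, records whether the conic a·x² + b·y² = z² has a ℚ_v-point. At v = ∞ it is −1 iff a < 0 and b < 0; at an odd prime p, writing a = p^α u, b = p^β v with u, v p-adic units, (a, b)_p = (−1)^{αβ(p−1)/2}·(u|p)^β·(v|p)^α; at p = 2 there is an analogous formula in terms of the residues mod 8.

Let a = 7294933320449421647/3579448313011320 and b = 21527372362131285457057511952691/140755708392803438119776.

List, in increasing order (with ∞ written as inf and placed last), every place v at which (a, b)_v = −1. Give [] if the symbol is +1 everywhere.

[3, 7, 11, 13]

Mod squares: a ≡ 4290, b ≡ 546. Check v ∈ {∞, 2, 3, 5, 7, 11, 13, 19, 37, 41}.
v=13: a=13^3·(≡7), b=13^5·(≡4) mod 13; (7|13)=-1, (4|13)=+1; (−1)^{3·5·6}·(-1)^5·(+1)^3 = -1.
v=37: a=37^6·(≡5), b=37^10·(≡25) mod 37; (5|37)=-1, (25|37)=+1; (−1)^{6·10·18}·(-1)^10·(+1)^6 = +1.
v=41: a=41^-4·(≡13), b=41^-6·(≡6) mod 41; (13|41)=-1, (6|41)=-1; (−1)^{-4·-6·20}·(-1)^-6·(-1)^-4 = +1.
v=3: a=3^-5·(≡2), b=3^-9·(≡2) mod 3; (2|3)=-1, (2|3)=-1; (−1)^{-5·-9·1}·(-1)^-9·(-1)^-5 = -1.
v=11: a=11^1·(≡9), b=11^4·(≡2) mod 11; (9|11)=+1, (2|11)=-1; (−1)^{1·4·5}·(+1)^4·(-1)^1 = -1.
v=5: a=5^-1·(≡3), b=5^0·(≡1) mod 5; (3|5)=-1, (1|5)=+1; (−1)^{-1·0·2}·(-1)^0·(+1)^-1 = +1.
v=19: a=19^-4·(≡10), b=19^-6·(≡13) mod 19; (10|19)=-1, (13|19)=-1; (−1)^{-4·-6·9}·(-1)^-6·(-1)^-4 = +1.
v=2: v_2(a)=-3, v_2(b)=-5; units ≡ 1, 1 (mod 8); ε·ε+αω+βω = 0·0+-3·0+-5·0 ≡ 0  ⇒  (a,b)_2 = +1.
v=∞: 4290 > 0 and 546 > 0  ⇒  (a,b)_∞ = +1.
v=7: a=7^6·(≡3), b=7^7·(≡2) mod 7; (3|7)=-1, (2|7)=+1; (−1)^{6·7·3}·(-1)^7·(+1)^6 = -1.
Ram(4290, 546) = {3, 7, 11, 13}; no ℚ_3-point on the conic.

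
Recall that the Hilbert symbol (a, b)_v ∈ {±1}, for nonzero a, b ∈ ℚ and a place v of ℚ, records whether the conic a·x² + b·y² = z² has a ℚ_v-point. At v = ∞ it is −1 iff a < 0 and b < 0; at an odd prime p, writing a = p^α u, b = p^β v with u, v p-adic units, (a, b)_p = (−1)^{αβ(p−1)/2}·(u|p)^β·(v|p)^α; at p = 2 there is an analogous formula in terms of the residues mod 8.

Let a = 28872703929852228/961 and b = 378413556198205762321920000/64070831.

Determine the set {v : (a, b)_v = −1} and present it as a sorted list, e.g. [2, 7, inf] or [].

[19, 43]

Mod squares: a ≡ 3340713, b ≡ 1653. Check v ∈ {∞, 2, 3, 5, 7, 11, 17, 19, 23, 29, 31, 43, 47}.
v=19: a=19^1·(≡7), b=19^-1·(≡5) mod 19; (7|19)=+1, (5|19)=+1; (−1)^{1·-1·9}·(+1)^-1·(+1)^1 = -1.
v=3: a=3^1·(≡1), b=3^7·(≡2) mod 3; (1|3)=+1, (2|3)=-1; (−1)^{1·7·1}·(+1)^7·(-1)^1 = +1.
v=11: a=11^0·(≡7), b=11^-2·(≡9) mod 11; (7|11)=-1, (9|11)=+1; (−1)^{0·-2·5}·(-1)^-2·(+1)^0 = +1.
v=23: a=23^2·(≡18), b=23^2·(≡17) mod 23; (18|23)=+1, (17|23)=-1; (−1)^{2·2·11}·(+1)^2·(-1)^2 = +1.
v=∞: 3340713 > 0 and 1653 > 0  ⇒  (a,b)_∞ = +1.
v=2: v_2(a)=2, v_2(b)=12; units ≡ 1, 5 (mod 8); ε·ε+αω+βω = 0·0+2·1+12·0 ≡ 0  ⇒  (a,b)_2 = +1.
v=7: a=7^0·(≡6), b=7^2·(≡2) mod 7; (6|7)=-1, (2|7)=+1; (−1)^{0·2·3}·(-1)^2·(+1)^0 = +1.
v=47: a=47^3·(≡45), b=47^4·(≡42) mod 47; (45|47)=-1, (42|47)=+1; (−1)^{3·4·23}·(-1)^4·(+1)^3 = +1.
v=5: a=5^0·(≡3), b=5^4·(≡2) mod 5; (3|5)=-1, (2|5)=-1; (−1)^{0·4·2}·(-1)^4·(-1)^0 = +1.
v=29: a=29^1·(≡28), b=29^-1·(≡22) mod 29; (28|29)=+1, (22|29)=+1; (−1)^{1·-1·14}·(+1)^-1·(+1)^1 = +1.
v=43: a=43^3·(≡33), b=43^2·(≡37) mod 43; (33|43)=-1, (37|43)=-1; (−1)^{3·2·21}·(-1)^2·(-1)^3 = -1.
v=17: a=17^0·(≡15), b=17^2·(≡1) mod 17; (15|17)=+1, (1|17)=+1; (−1)^{0·2·8}·(+1)^2·(+1)^0 = +1.
v=31: a=31^-2·(≡13), b=31^-2·(≡14) mod 31; (13|31)=-1, (14|31)=+1; (−1)^{-2·-2·15}·(-1)^-2·(+1)^-2 = +1.
Ram(3340713, 1653) = {19, 43}; no ℚ_19-point on the conic.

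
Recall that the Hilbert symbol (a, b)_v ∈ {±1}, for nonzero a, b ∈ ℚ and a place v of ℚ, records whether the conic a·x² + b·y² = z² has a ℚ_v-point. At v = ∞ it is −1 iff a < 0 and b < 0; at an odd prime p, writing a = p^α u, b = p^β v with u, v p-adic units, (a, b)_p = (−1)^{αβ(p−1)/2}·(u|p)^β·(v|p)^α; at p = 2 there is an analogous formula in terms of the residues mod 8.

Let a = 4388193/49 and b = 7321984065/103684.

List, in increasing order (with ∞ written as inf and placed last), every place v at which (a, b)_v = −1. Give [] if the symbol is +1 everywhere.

[5, 11, 43, 47]

Mod squares: a ≡ 487577, b ≡ 2585. Check v ∈ {∞, 2, 3, 5, 7, 11, 17, 23, 29, 43, 47}.
v=17: a=17^1·(≡8), b=17^2·(≡9) mod 17; (8|17)=+1, (9|17)=+1; (−1)^{1·2·8}·(+1)^2·(+1)^1 = +1.
v=23: a=23^1·(≡2), b=23^-2·(≡12) mod 23; (2|23)=+1, (12|23)=+1; (−1)^{1·-2·11}·(+1)^-2·(+1)^1 = +1.
v=3: a=3^2·(≡2), b=3^4·(≡2) mod 3; (2|3)=-1, (2|3)=-1; (−1)^{2·4·1}·(-1)^4·(-1)^2 = +1.
v=2: v_2(a)=0, v_2(b)=-2; units ≡ 1, 1 (mod 8); ε·ε+αω+βω = 0·0+0·0+-2·0 ≡ 0  ⇒  (a,b)_2 = +1.
v=7: a=7^-2·(≡5), b=7^-2·(≡2) mod 7; (5|7)=-1, (2|7)=+1; (−1)^{-2·-2·3}·(-1)^-2·(+1)^-2 = +1.
v=5: a=5^0·(≡2), b=5^1·(≡2) mod 5; (2|5)=-1, (2|5)=-1; (−1)^{0·1·2}·(-1)^1·(-1)^0 = -1.
v=11: a=11^0·(≡8), b=11^3·(≡9) mod 11; (8|11)=-1, (9|11)=+1; (−1)^{0·3·5}·(-1)^3·(+1)^0 = -1.
v=43: a=43^1·(≡2), b=43^0·(≡32) mod 43; (2|43)=-1, (32|43)=-1; (−1)^{1·0·21}·(-1)^0·(-1)^1 = -1.
v=47: a=47^0·(≡19), b=47^1·(≡42) mod 47; (19|47)=-1, (42|47)=+1; (−1)^{0·1·23}·(-1)^1·(+1)^0 = -1.
v=∞: 487577 > 0 and 2585 > 0  ⇒  (a,b)_∞ = +1.
v=29: a=29^1·(≡7), b=29^0·(≡23) mod 29; (7|29)=+1, (23|29)=+1; (−1)^{1·0·14}·(+1)^0·(+1)^1 = +1.
|Ram(487577, 2585)| = 4, even; anisotropic at {5, 11, 43, 47}.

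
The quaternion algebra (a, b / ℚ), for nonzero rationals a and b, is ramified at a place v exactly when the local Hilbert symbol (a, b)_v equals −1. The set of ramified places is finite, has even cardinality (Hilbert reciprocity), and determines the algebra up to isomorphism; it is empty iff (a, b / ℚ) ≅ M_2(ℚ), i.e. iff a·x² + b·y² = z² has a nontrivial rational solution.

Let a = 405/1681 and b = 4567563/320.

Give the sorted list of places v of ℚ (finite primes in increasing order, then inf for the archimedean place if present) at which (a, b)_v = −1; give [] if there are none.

(a, b) ≡ (5, 15015) mod (ℚ^×)²; places V = {2, 3, 5, 7, 11, 13, 41, ∞}.
(a,b)_3: α=4, u≡2; β=3, v≡1 (mod 3); (2|3)=-1, (1|3)=+1; sign (−1)^0·-1^3·+1^4 = -1.
(a,b)_7: α=0, u≡6; β=1, v≡5 (mod 7); (6|7)=-1, (5|7)=-1; sign (−1)^0·-1^1·-1^0 = -1.
(a,b)_41: α=-2, u≡36; β=0, v≡36 (mod 41); (36|41)=+1, (36|41)=+1; sign (−1)^0·+1^0·+1^-2 = +1.
(a,b)_13: α=0, u≡7; β=3, v≡8 (mod 13); (7|13)=-1, (8|13)=-1; sign (−1)^0·-1^3·-1^0 = -1.
(a,b)_11: α=0, u≡1; β=1, v≡5 (mod 11); (1|11)=+1, (5|11)=+1; sign (−1)^0·+1^1·+1^0 = +1.
(a,b)_5: α=1, u≡1; β=-1, v≡2 (mod 5); (1|5)=+1, (2|5)=-1; sign (−1)^0·+1^-1·-1^1 = -1.
(a,b)_∞: sgn(5)=+, sgn(15015)=+, so +1.
(a,b)_2: α=0, β=-6; u≡5, v≡7 (mod 8); ε(u)ε(v)=0·1, αω(v)=0·0, βω(u)=-6·1; sum ≡ 0  ⇒  +1.
|Ram(5, 15015)| = 4, even; anisotropic at {3, 5, 7, 13}.

[3, 5, 7, 13]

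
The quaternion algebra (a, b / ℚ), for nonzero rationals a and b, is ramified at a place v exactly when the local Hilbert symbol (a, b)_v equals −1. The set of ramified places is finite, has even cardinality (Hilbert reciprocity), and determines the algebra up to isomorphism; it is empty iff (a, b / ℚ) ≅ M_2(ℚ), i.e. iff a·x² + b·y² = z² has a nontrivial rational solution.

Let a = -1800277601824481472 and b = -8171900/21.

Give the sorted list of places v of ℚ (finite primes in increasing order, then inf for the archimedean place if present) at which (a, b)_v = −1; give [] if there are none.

[3, inf]

Mod squares: a ≡ -52003, b ≡ -1716099. Check v ∈ {∞, 2, 3, 5, 7, 11, 17, 19, 23}.
v=11: a=11^2·(≡9), b=11^1·(≡4) mod 11; (9|11)=+1, (4|11)=+1; (−1)^{2·1·5}·(+1)^1·(+1)^2 = +1.
v=23: a=23^3·(≡13), b=23^1·(≡21) mod 23; (13|23)=+1, (21|23)=-1; (−1)^{3·1·11}·(+1)^1·(-1)^3 = +1.
v=2: v_2(a)=6, v_2(b)=2; units ≡ 5, 5 (mod 8); ε·ε+αω+βω = 0·0+6·1+2·1 ≡ 0  ⇒  (a,b)_2 = +1.
v=∞: -52003 < 0 and -1716099 < 0  ⇒  (a,b)_∞ = -1.
v=17: a=17^3·(≡1), b=17^1·(≡15) mod 17; (1|17)=+1, (15|17)=+1; (−1)^{3·1·8}·(+1)^1·(+1)^3 = +1.
v=7: a=7^1·(≡6), b=7^-1·(≡4) mod 7; (6|7)=-1, (4|7)=+1; (−1)^{1·-1·3}·(-1)^-1·(+1)^1 = +1.
v=5: a=5^0·(≡3), b=5^2·(≡4) mod 5; (3|5)=-1, (4|5)=+1; (−1)^{0·2·2}·(-1)^2·(+1)^0 = +1.
v=3: a=3^4·(≡2), b=3^-1·(≡1) mod 3; (2|3)=-1, (1|3)=+1; (−1)^{4·-1·1}·(-1)^-1·(+1)^4 = -1.
v=19: a=19^3·(≡14), b=19^1·(≡11) mod 19; (14|19)=-1, (11|19)=+1; (−1)^{3·1·9}·(-1)^1·(+1)^3 = +1.
|Ram(-52003, -1716099)| = 2, even; anisotropic at {3, ∞}.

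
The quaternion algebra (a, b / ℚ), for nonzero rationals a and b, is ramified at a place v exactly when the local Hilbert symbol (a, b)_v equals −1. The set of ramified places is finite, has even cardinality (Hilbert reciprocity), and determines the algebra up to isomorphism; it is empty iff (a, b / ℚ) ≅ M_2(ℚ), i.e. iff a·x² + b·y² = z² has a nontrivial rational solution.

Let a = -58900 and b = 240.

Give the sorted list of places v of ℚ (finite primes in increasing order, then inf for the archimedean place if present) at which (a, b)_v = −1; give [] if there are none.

Mod squares: a ≡ -589, b ≡ 15. Check v ∈ {∞, 2, 3, 5, 19, 31}.
v=19: a=19^1·(≡16), b=19^0·(≡12) mod 19; (16|19)=+1, (12|19)=-1; (−1)^{1·0·9}·(+1)^0·(-1)^1 = -1.
v=2: v_2(a)=2, v_2(b)=4; units ≡ 3, 7 (mod 8); ε·ε+αω+βω = 1·1+2·0+4·1 ≡ 1  ⇒  (a,b)_2 = -1.
v=5: a=5^2·(≡4), b=5^1·(≡3) mod 5; (4|5)=+1, (3|5)=-1; (−1)^{2·1·2}·(+1)^1·(-1)^2 = +1.
v=3: a=3^0·(≡2), b=3^1·(≡2) mod 3; (2|3)=-1, (2|3)=-1; (−1)^{0·1·1}·(-1)^1·(-1)^0 = -1.
v=∞: -589 < 0 and 15 > 0  ⇒  (a,b)_∞ = +1.
v=31: a=31^1·(≡22), b=31^0·(≡23) mod 31; (22|31)=-1, (23|31)=-1; (−1)^{1·0·15}·(-1)^0·(-1)^1 = -1.
Ram(-589, 15) = {2, 3, 19, 31}; no ℚ_2-point on the conic.

[2, 3, 19, 31]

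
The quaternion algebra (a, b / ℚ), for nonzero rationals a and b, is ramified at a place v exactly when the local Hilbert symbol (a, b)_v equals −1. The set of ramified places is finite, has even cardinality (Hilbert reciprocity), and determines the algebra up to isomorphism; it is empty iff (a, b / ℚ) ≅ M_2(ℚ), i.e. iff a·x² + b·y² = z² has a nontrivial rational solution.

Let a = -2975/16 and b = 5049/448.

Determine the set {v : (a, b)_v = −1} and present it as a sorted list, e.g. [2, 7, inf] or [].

[7, 11]

Mod squares: a ≡ -119, b ≡ 3927. Check v ∈ {∞, 2, 3, 5, 7, 11, 17}.
v=∞: -119 < 0 and 3927 > 0  ⇒  (a,b)_∞ = +1.
v=17: a=17^1·(≡5), b=17^1·(≡7) mod 17; (5|17)=-1, (7|17)=-1; (−1)^{1·1·8}·(-1)^1·(-1)^1 = +1.
v=3: a=3^0·(≡1), b=3^3·(≡1) mod 3; (1|3)=+1, (1|3)=+1; (−1)^{0·3·1}·(+1)^3·(+1)^0 = +1.
v=5: a=5^2·(≡1), b=5^0·(≡3) mod 5; (1|5)=+1, (3|5)=-1; (−1)^{2·0·2}·(+1)^0·(-1)^2 = +1.
v=7: a=7^1·(≡1), b=7^-1·(≡2) mod 7; (1|7)=+1, (2|7)=+1; (−1)^{1·-1·3}·(+1)^-1·(+1)^1 = -1.
v=2: v_2(a)=-4, v_2(b)=-6; units ≡ 1, 7 (mod 8); ε·ε+αω+βω = 0·1+-4·0+-6·0 ≡ 0  ⇒  (a,b)_2 = +1.
v=11: a=11^0·(≡10), b=11^1·(≡1) mod 11; (10|11)=-1, (1|11)=+1; (−1)^{0·1·5}·(-1)^1·(+1)^0 = -1.
Ram(-119, 3927) = {7, 11}; no ℚ_7-point on the conic.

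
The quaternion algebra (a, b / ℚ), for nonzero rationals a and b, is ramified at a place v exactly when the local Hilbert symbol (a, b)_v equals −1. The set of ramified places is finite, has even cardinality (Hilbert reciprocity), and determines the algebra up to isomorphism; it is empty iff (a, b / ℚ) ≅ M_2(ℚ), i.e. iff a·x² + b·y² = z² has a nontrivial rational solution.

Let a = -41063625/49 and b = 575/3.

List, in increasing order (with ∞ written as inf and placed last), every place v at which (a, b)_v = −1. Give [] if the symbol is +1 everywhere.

(a, b) ≡ (-345, 69) mod (ℚ^×)²; places V = {2, 3, 5, 7, 23, ∞}.
(a,b)_7: α=-2, u≡6; β=0, v≡5 (mod 7); (6|7)=-1, (5|7)=-1; sign (−1)^0·-1^0·-1^-2 = +1.
(a,b)_5: α=3, u≡4; β=2, v≡1 (mod 5); (4|5)=+1, (1|5)=+1; sign (−1)^0·+1^2·+1^3 = +1.
(a,b)_3: α=3, u≡2; β=-1, v≡2 (mod 3); (2|3)=-1, (2|3)=-1; sign (−1)^1·-1^-1·-1^3 = -1.
(a,b)_2: α=0, β=0; u≡7, v≡5 (mod 8); ε(u)ε(v)=1·0, αω(v)=0·1, βω(u)=0·0; sum ≡ 0  ⇒  +1.
(a,b)_23: α=3, u≡2; β=1, v≡16 (mod 23); (2|23)=+1, (16|23)=+1; sign (−1)^1·+1^1·+1^3 = -1.
(a,b)_∞: sgn(-345)=−, sgn(69)=+, so +1.
|Ram(-345, 69)| = 2, even; anisotropic at {3, 23}.

[3, 23]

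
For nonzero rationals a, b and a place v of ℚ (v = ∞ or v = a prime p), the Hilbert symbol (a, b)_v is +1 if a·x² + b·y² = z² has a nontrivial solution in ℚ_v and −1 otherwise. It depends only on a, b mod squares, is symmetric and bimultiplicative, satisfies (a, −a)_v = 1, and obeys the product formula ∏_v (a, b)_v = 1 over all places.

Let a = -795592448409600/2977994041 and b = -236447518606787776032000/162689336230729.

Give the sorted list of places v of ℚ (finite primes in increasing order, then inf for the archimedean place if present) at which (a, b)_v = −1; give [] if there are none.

[2, 3, 19, inf]

(a, b) ≡ (-646, -4845) mod (ℚ^×)²; places V = {2, 3, 5, 7, 11, 17, 19, 31, 37, 41, ∞}.
(a,b)_17: α=5, u≡1; β=5, v≡9 (mod 17); (1|17)=+1, (9|17)=+1; sign (−1)^0·+1^5·+1^5 = +1.
(a,b)_19: α=1, u≡1; β=5, v≡9 (mod 19); (1|19)=+1, (9|19)=+1; sign (−1)^1·+1^5·+1^1 = -1.
(a,b)_37: α=0, u≡35; β=-4, v≡31 (mod 37); (35|37)=-1, (31|37)=-1; sign (−1)^0·-1^-4·-1^0 = +1.
(a,b)_31: α=0, u≡20; β=2, v≡26 (mod 31); (20|31)=+1, (26|31)=-1; sign (−1)^0·+1^2·-1^0 = +1.
(a,b)_11: α=-6, u≡3; β=-6, v≡2 (mod 11); (3|11)=+1, (2|11)=-1; sign (−1)^0·+1^-6·-1^-6 = +1.
(a,b)_5: α=2, u≡1; β=3, v≡1 (mod 5); (1|5)=+1, (1|5)=+1; sign (−1)^0·+1^3·+1^2 = +1.
(a,b)_3: α=2, u≡2; β=7, v≡2 (mod 3); (2|3)=-1, (2|3)=-1; sign (−1)^0·-1^7·-1^2 = -1.
(a,b)_41: α=-2, u≡4; β=0, v≡6 (mod 41); (4|41)=+1, (6|41)=-1; sign (−1)^0·+1^0·-1^-2 = +1.
(a,b)_7: α=0, u≡5; β=-2, v≡5 (mod 7); (5|7)=-1, (5|7)=-1; sign (−1)^0·-1^-2·-1^0 = +1.
(a,b)_∞: sgn(-646)=−, sgn(-4845)=−, so -1.
(a,b)_2: α=17, β=8; u≡5, v≡3 (mod 8); ε(u)ε(v)=0·1, αω(v)=17·1, βω(u)=8·1; sum ≡ 1  ⇒  -1.
Ram(-646, -4845) = {2, 3, 19, ∞}; no ℚ_2-point on the conic.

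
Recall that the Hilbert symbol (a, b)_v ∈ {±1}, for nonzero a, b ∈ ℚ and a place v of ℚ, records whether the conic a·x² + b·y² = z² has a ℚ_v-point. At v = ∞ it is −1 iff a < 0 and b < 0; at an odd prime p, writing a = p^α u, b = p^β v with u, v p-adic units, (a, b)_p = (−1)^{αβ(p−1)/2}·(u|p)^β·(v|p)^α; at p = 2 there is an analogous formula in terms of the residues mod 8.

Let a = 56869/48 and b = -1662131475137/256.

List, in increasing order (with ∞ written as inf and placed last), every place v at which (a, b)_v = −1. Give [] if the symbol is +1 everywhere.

(a, b) ≡ (170607, -505673) mod (ℚ^×)²; places V = {2, 3, 7, 29, 37, 47, 53, ∞}.
(a,b)_7: α=0, u≡6; β=5, v≡1 (mod 7); (6|7)=-1, (1|7)=+1; sign (−1)^0·-1^5·+1^0 = -1.
(a,b)_2: α=-4, β=-8; u≡7, v≡7 (mod 8); ε(u)ε(v)=1·1, αω(v)=-4·0, βω(u)=-8·0; sum ≡ 1  ⇒  -1.
(a,b)_47: α=0, u≡46; β=1, v≡18 (mod 47); (46|47)=-1, (18|47)=+1; sign (−1)^0·-1^1·+1^0 = -1.
(a,b)_53: α=1, u≡8; β=1, v≡37 (mod 53); (8|53)=-1, (37|53)=+1; sign (−1)^0·-1^1·+1^1 = -1.
(a,b)_3: α=-1, u≡1; β=0, v≡1 (mod 3); (1|3)=+1, (1|3)=+1; sign (−1)^0·+1^0·+1^-1 = +1.
(a,b)_∞: sgn(170607)=+, sgn(-505673)=−, so +1.
(a,b)_29: α=1, u≡4; β=1, v≡12 (mod 29); (4|29)=+1, (12|29)=-1; sign (−1)^0·+1^1·-1^1 = -1.
(a,b)_37: α=1, u≡22; β=2, v≡8 (mod 37); (22|37)=-1, (8|37)=-1; sign (−1)^0·-1^2·-1^1 = -1.
(170607, -505673 / ℚ) ramifies at {2, 7, 29, 37, 47, 53}: a division algebra.

[2, 7, 29, 37, 47, 53]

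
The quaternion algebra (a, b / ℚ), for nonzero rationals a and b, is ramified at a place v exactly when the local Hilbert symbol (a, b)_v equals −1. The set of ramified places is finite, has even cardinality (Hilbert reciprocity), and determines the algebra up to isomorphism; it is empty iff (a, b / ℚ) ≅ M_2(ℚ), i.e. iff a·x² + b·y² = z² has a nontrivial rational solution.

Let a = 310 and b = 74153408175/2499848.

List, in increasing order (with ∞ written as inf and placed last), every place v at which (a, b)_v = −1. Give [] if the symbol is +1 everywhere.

[11, 31]

(a, b) ≡ (310, 138446) mod (ℚ^×)²; places V = {2, 3, 5, 7, 11, 13, 23, 29, 31, 43, ∞}.
(a,b)_11: α=0, u≡2; β=1, v≡10 (mod 11); (2|11)=-1, (10|11)=-1; sign (−1)^0·-1^1·-1^0 = -1.
(a,b)_29: α=0, u≡20; β=1, v≡17 (mod 29); (20|29)=+1, (17|29)=-1; sign (−1)^0·+1^1·-1^0 = +1.
(a,b)_5: α=1, u≡2; β=2, v≡4 (mod 5); (2|5)=-1, (4|5)=+1; sign (−1)^0·-1^2·+1^1 = +1.
(a,b)_7: α=0, u≡2; β=1, v≡5 (mod 7); (2|7)=+1, (5|7)=-1; sign (−1)^0·+1^1·-1^0 = +1.
(a,b)_23: α=0, u≡11; β=2, v≡16 (mod 23); (11|23)=-1, (16|23)=+1; sign (−1)^0·-1^2·+1^0 = +1.
(a,b)_13: α=0, u≡11; β=-2, v≡12 (mod 13); (11|13)=-1, (12|13)=+1; sign (−1)^0·-1^-2·+1^0 = +1.
(a,b)_∞: sgn(310)=+, sgn(138446)=+, so +1.
(a,b)_2: α=1, β=-3; u≡3, v≡7 (mod 8); ε(u)ε(v)=1·1, αω(v)=1·0, βω(u)=-3·1; sum ≡ 0  ⇒  +1.
(a,b)_31: α=1, u≡10; β=1, v≡18 (mod 31); (10|31)=+1, (18|31)=+1; sign (−1)^1·+1^1·+1^1 = -1.
(a,b)_3: α=0, u≡1; β=4, v≡2 (mod 3); (1|3)=+1, (2|3)=-1; sign (−1)^0·+1^4·-1^0 = +1.
(a,b)_43: α=0, u≡9; β=-2, v≡8 (mod 43); (9|43)=+1, (8|43)=-1; sign (−1)^0·+1^-2·-1^0 = +1.
(310, 138446 / ℚ) ramifies at {11, 31}: a division algebra.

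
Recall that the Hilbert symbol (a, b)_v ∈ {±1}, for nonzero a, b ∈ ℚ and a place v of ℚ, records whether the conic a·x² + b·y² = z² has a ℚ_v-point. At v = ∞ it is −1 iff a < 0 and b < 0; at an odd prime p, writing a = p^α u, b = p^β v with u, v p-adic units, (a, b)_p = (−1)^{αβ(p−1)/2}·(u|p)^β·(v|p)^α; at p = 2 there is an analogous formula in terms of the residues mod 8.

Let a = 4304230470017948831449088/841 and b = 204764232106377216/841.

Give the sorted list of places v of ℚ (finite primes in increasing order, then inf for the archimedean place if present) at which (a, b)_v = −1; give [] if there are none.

Mod squares: a ≡ 410943533, b ≡ 10906. Check v ∈ {∞, 2, 3, 7, 11, 13, 17, 19, 29, 31, 41}.
v=19: a=19^1·(≡12), b=19^1·(≡17) mod 19; (12|19)=-1, (17|19)=+1; (−1)^{1·1·9}·(-1)^1·(+1)^1 = +1.
v=11: a=11^1·(≡7), b=11^0·(≡4) mod 11; (7|11)=-1, (4|11)=+1; (−1)^{1·0·5}·(-1)^0·(+1)^1 = +1.
v=29: a=29^-2·(≡26), b=29^-2·(≡12) mod 29; (26|29)=-1, (12|29)=-1; (−1)^{-2·-2·14}·(-1)^-2·(-1)^-2 = +1.
v=17: a=17^1·(≡15), b=17^0·(≡15) mod 17; (15|17)=+1, (15|17)=+1; (−1)^{1·0·8}·(+1)^0·(+1)^1 = +1.
v=41: a=41^1·(≡34), b=41^1·(≡20) mod 41; (34|41)=-1, (20|41)=+1; (−1)^{1·1·20}·(-1)^1·(+1)^1 = -1.
v=13: a=13^3·(≡6), b=13^2·(≡3) mod 13; (6|13)=-1, (3|13)=+1; (−1)^{3·2·6}·(-1)^2·(+1)^3 = +1.
v=2: v_2(a)=26, v_2(b)=19; units ≡ 5, 5 (mod 8); ε·ε+αω+βω = 0·0+26·1+19·1 ≡ 1  ⇒  (a,b)_2 = -1.
v=7: a=7^1·(≡3), b=7^3·(≡2) mod 7; (3|7)=-1, (2|7)=+1; (−1)^{1·3·3}·(-1)^3·(+1)^1 = +1.
v=31: a=31^5·(≡6), b=31^2·(≡2) mod 31; (6|31)=-1, (2|31)=+1; (−1)^{5·2·15}·(-1)^2·(+1)^5 = +1.
v=∞: 410943533 > 0 and 10906 > 0  ⇒  (a,b)_∞ = +1.
v=3: a=3^0·(≡2), b=3^2·(≡1) mod 3; (2|3)=-1, (1|3)=+1; (−1)^{0·2·1}·(-1)^2·(+1)^0 = +1.
|Ram(410943533, 10906)| = 2, even; anisotropic at {2, 41}.

[2, 41]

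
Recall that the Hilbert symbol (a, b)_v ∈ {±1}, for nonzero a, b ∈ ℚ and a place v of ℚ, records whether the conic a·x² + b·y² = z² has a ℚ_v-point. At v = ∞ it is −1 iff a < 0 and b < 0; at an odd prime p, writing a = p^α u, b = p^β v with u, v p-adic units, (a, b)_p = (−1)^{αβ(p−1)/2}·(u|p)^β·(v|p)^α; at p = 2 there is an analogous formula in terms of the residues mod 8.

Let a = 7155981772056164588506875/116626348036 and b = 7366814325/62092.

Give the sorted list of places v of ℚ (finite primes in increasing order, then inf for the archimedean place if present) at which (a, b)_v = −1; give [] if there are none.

Mod squares: a ≡ 299, b ≡ 559. Check v ∈ {∞, 2, 3, 5, 7, 11, 13, 19, 23, 43}.
v=∞: 299 > 0 and 559 > 0  ⇒  (a,b)_∞ = +1.
v=5: a=5^4·(≡1), b=5^2·(≡4) mod 5; (1|5)=+1, (4|5)=+1; (−1)^{4·2·2}·(+1)^2·(+1)^4 = +1.
v=19: a=19^-4·(≡2), b=19^-2·(≡14) mod 19; (2|19)=-1, (14|19)=-1; (−1)^{-4·-2·9}·(-1)^-2·(-1)^-4 = +1.
v=13: a=13^3·(≡3), b=13^1·(≡1) mod 13; (3|13)=+1, (1|13)=+1; (−1)^{3·1·6}·(+1)^1·(+1)^3 = +1.
v=11: a=11^-2·(≡6), b=11^0·(≡3) mod 11; (6|11)=-1, (3|11)=+1; (−1)^{-2·0·5}·(-1)^0·(+1)^-2 = +1.
v=23: a=23^9·(≡12), b=23^4·(≡7) mod 23; (12|23)=+1, (7|23)=-1; (−1)^{9·4·11}·(+1)^4·(-1)^9 = -1.
v=7: a=7^2·(≡3), b=7^0·(≡5) mod 7; (3|7)=-1, (5|7)=-1; (−1)^{2·0·3}·(-1)^0·(-1)^2 = +1.
v=3: a=3^10·(≡2), b=3^4·(≡1) mod 3; (2|3)=-1, (1|3)=+1; (−1)^{10·4·1}·(-1)^4·(+1)^10 = +1.
v=43: a=43^-2·(≡14), b=43^-1·(≡23) mod 43; (14|43)=+1, (23|43)=+1; (−1)^{-2·-1·21}·(+1)^-1·(+1)^-2 = +1.
v=2: v_2(a)=-2, v_2(b)=-2; units ≡ 3, 7 (mod 8); ε·ε+αω+βω = 1·1+-2·0+-2·1 ≡ 1  ⇒  (a,b)_2 = -1.
Ram(299, 559) = {2, 23}; no ℚ_2-point on the conic.

[2, 23]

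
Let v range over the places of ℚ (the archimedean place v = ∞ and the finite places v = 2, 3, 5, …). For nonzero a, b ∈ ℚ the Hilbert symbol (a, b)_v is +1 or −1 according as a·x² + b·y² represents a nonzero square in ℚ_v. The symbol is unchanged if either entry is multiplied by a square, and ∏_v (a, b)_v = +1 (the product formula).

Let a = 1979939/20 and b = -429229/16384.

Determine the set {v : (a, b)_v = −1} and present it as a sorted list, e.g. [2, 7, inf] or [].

[2, 13]

Mod squares: a ≡ 34255, b ≡ -1189. Check v ∈ {∞, 2, 5, 13, 17, 19, 29, 31, 41}.
v=41: a=41^0·(≡25), b=41^1·(≡6) mod 41; (25|41)=+1, (6|41)=-1; (−1)^{0·1·20}·(+1)^1·(-1)^0 = +1.
v=2: v_2(a)=-2, v_2(b)=-14; units ≡ 7, 3 (mod 8); ε·ε+αω+βω = 1·1+-2·1+-14·0 ≡ 1  ⇒  (a,b)_2 = -1.
v=5: a=5^-1·(≡1), b=5^0·(≡4) mod 5; (1|5)=+1, (4|5)=+1; (−1)^{-1·0·2}·(+1)^0·(+1)^-1 = +1.
v=17: a=17^3·(≡4), b=17^0·(≡16) mod 17; (4|17)=+1, (16|17)=+1; (−1)^{3·0·8}·(+1)^0·(+1)^3 = +1.
v=31: a=31^1·(≡2), b=31^0·(≡25) mod 31; (2|31)=+1, (25|31)=+1; (−1)^{1·0·15}·(+1)^0·(+1)^1 = +1.
v=29: a=29^0·(≡4), b=29^1·(≡11) mod 29; (4|29)=+1, (11|29)=-1; (−1)^{0·1·14}·(+1)^1·(-1)^0 = +1.
v=∞: 34255 > 0 and -1189 < 0  ⇒  (a,b)_∞ = +1.
v=13: a=13^1·(≡3), b=13^0·(≡11) mod 13; (3|13)=+1, (11|13)=-1; (−1)^{1·0·6}·(+1)^0·(-1)^1 = -1.
v=19: a=19^0·(≡6), b=19^2·(≡14) mod 19; (6|19)=+1, (14|19)=-1; (−1)^{0·2·9}·(+1)^2·(-1)^0 = +1.
Ram(34255, -1189) = {2, 13}; no ℚ_2-point on the conic.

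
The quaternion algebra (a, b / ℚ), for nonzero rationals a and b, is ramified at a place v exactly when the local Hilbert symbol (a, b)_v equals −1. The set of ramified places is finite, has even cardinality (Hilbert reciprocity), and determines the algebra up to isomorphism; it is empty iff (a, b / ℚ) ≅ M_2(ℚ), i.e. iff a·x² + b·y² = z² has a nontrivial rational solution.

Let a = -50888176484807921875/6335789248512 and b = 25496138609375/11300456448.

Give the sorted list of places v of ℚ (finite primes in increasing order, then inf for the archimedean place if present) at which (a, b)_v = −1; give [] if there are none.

[2, 7, 11, 17]

(a, b) ≡ (-561, 238) mod (ℚ^×)²; places V = {2, 3, 5, 7, 11, 17, 23, 29, ∞}.
(a,b)_23: α=6, u≡20; β=4, v≡3 (mod 23); (20|23)=-1, (3|23)=+1; sign (−1)^0·-1^4·+1^6 = +1.
(a,b)_11: α=1, u≡5; β=0, v≡10 (mod 11); (5|11)=+1, (10|11)=-1; sign (−1)^0·+1^0·-1^1 = -1.
(a,b)_17: α=1, u≡15; β=1, v≡6 (mod 17); (15|17)=+1, (6|17)=-1; sign (−1)^0·+1^1·-1^1 = -1.
(a,b)_∞: sgn(-561)=−, sgn(238)=+, so +1.
(a,b)_5: α=6, u≡4; β=6, v≡2 (mod 5); (4|5)=+1, (2|5)=-1; sign (−1)^0·+1^6·-1^6 = +1.
(a,b)_2: α=-12, β=-11; u≡7, v≡7 (mod 8); ε(u)ε(v)=1·1, αω(v)=-12·0, βω(u)=-11·0; sum ≡ 1  ⇒  -1.
(a,b)_3: α=-7, u≡2; β=-8, v≡1 (mod 3); (2|3)=-1, (1|3)=+1; sign (−1)^0·-1^-8·+1^-7 = +1.
(a,b)_29: α=-4, u≡2; β=-2, v≡5 (mod 29); (2|29)=-1, (5|29)=+1; sign (−1)^0·-1^-2·+1^-4 = +1.
(a,b)_7: α=6, u≡3; β=3, v≡6 (mod 7); (3|7)=-1, (6|7)=-1; sign (−1)^0·-1^3·-1^6 = -1.
(-561, 238 / ℚ) ramifies at {2, 7, 11, 17}: a division algebra.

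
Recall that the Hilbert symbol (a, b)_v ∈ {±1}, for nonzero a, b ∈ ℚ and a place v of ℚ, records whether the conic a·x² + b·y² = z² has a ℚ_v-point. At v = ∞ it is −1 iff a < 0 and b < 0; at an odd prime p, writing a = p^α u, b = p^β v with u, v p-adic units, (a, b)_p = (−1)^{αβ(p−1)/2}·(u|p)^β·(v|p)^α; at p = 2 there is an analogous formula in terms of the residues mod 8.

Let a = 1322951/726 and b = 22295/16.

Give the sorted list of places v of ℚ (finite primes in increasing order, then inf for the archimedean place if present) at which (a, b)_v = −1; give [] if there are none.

(a, b) ≡ (3306, 455) mod (ℚ^×)²; places V = {2, 3, 5, 7, 11, 13, 19, 29, ∞}.
(a,b)_∞: sgn(3306)=+, sgn(455)=+, so +1.
(a,b)_29: α=1, u≡2; β=0, v≡25 (mod 29); (2|29)=-1, (25|29)=+1; sign (−1)^0·-1^0·+1^1 = +1.
(a,b)_3: α=-1, u≡1; β=0, v≡2 (mod 3); (1|3)=+1, (2|3)=-1; sign (−1)^0·+1^0·-1^-1 = -1.
(a,b)_5: α=0, u≡1; β=1, v≡4 (mod 5); (1|5)=+1, (4|5)=+1; sign (−1)^0·+1^1·+1^0 = +1.
(a,b)_11: α=-2, u≡6; β=0, v≡4 (mod 11); (6|11)=-1, (4|11)=+1; sign (−1)^0·-1^0·+1^-2 = +1.
(a,b)_2: α=-1, β=-4; u≡5, v≡7 (mod 8); ε(u)ε(v)=0·1, αω(v)=-1·0, βω(u)=-4·1; sum ≡ 0  ⇒  +1.
(a,b)_19: α=1, u≡8; β=0, v≡10 (mod 19); (8|19)=-1, (10|19)=-1; sign (−1)^0·-1^0·-1^1 = -1.
(a,b)_13: α=0, u≡10; β=1, v≡4 (mod 13); (10|13)=+1, (4|13)=+1; sign (−1)^0·+1^1·+1^0 = +1.
(a,b)_7: α=4, u≡1; β=3, v≡1 (mod 7); (1|7)=+1, (1|7)=+1; sign (−1)^0·+1^3·+1^4 = +1.
(3306, 455 / ℚ) ramifies at {3, 19}: a division algebra.

[3, 19]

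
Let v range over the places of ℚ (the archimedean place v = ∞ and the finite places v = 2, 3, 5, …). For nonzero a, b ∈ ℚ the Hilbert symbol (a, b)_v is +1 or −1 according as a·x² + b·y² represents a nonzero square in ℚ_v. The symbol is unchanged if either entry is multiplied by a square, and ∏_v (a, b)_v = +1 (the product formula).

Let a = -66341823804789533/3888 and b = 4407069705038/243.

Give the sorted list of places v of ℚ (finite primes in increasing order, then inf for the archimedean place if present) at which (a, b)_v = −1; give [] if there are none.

[7, 11, 13, 17]

(a, b) ≡ (-6279, 14586) mod (ℚ^×)²; places V = {2, 3, 7, 11, 13, 17, 23, ∞}.
(a,b)_23: α=3, u≡13; β=2, v≡1 (mod 23); (13|23)=+1, (1|23)=+1; sign (−1)^0·+1^2·+1^3 = +1.
(a,b)_∞: sgn(-6279)=−, sgn(14586)=+, so +1.
(a,b)_3: α=-5, u≡1; β=-5, v≡2 (mod 3); (1|3)=+1, (2|3)=-1; sign (−1)^1·+1^-5·-1^-5 = +1.
(a,b)_17: α=4, u≡14; β=3, v≡15 (mod 17); (14|17)=-1, (15|17)=+1; sign (−1)^0·-1^3·+1^4 = -1.
(a,b)_13: α=1, u≡5; β=1, v≡4 (mod 13); (5|13)=-1, (4|13)=+1; sign (−1)^0·-1^1·+1^1 = -1.
(a,b)_2: α=-4, β=1; u≡1, v≡5 (mod 8); ε(u)ε(v)=0·0, αω(v)=-4·1, βω(u)=1·0; sum ≡ 0  ⇒  +1.
(a,b)_7: α=3, u≡3; β=2, v≡3 (mod 7); (3|7)=-1, (3|7)=-1; sign (−1)^0·-1^2·-1^3 = -1.
(a,b)_11: α=4, u≡6; β=3, v≡8 (mod 11); (6|11)=-1, (8|11)=-1; sign (−1)^0·-1^3·-1^4 = -1.
|Ram(-6279, 14586)| = 4, even; anisotropic at {7, 11, 13, 17}.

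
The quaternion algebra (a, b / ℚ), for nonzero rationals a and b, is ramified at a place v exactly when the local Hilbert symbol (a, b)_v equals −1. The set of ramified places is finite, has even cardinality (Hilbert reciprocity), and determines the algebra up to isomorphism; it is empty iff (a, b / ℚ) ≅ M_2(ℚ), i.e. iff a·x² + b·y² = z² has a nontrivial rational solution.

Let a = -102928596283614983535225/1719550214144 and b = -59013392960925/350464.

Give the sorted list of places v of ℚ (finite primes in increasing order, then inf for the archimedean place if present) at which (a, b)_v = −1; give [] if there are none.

(a, b) ≡ (-13566, -12597) mod (ℚ^×)²; places V = {2, 3, 5, 7, 11, 13, 17, 19, 37, ∞}.
(a,b)_3: α=17, u≡2; β=9, v≡1 (mod 3); (2|3)=-1, (1|3)=+1; sign (−1)^1·-1^9·+1^17 = +1.
(a,b)_37: α=-4, u≡19; β=-2, v≡6 (mod 37); (19|37)=-1, (6|37)=-1; sign (−1)^0·-1^-2·-1^-4 = +1.
(a,b)_17: α=1, u≡9; β=1, v≡7 (mod 17); (9|17)=+1, (7|17)=-1; sign (−1)^0·+1^1·-1^1 = -1.
(a,b)_11: α=2, u≡7; β=0, v≡1 (mod 11); (7|11)=-1, (1|11)=+1; sign (−1)^0·-1^0·+1^2 = +1.
(a,b)_7: α=-1, u≡2; β=0, v≡5 (mod 7); (2|7)=+1, (5|7)=-1; sign (−1)^0·+1^0·-1^-1 = -1.
(a,b)_5: α=2, u≡4; β=2, v≡2 (mod 5); (4|5)=+1, (2|5)=-1; sign (−1)^0·+1^2·-1^2 = +1.
(a,b)_19: α=1, u≡14; β=1, v≡13 (mod 19); (14|19)=-1, (13|19)=-1; sign (−1)^1·-1^1·-1^1 = -1.
(a,b)_∞: sgn(-13566)=−, sgn(-12597)=−, so -1.
(a,b)_13: α=8, u≡5; β=5, v≡5 (mod 13); (5|13)=-1, (5|13)=-1; sign (−1)^0·-1^5·-1^8 = -1.
(a,b)_2: α=-17, β=-8; u≡1, v≡3 (mod 8); ε(u)ε(v)=0·1, αω(v)=-17·1, βω(u)=-8·0; sum ≡ 1  ⇒  -1.
|Ram(-13566, -12597)| = 6, even; anisotropic at {2, 7, 13, 17, 19, ∞}.

[2, 7, 13, 17, 19, inf]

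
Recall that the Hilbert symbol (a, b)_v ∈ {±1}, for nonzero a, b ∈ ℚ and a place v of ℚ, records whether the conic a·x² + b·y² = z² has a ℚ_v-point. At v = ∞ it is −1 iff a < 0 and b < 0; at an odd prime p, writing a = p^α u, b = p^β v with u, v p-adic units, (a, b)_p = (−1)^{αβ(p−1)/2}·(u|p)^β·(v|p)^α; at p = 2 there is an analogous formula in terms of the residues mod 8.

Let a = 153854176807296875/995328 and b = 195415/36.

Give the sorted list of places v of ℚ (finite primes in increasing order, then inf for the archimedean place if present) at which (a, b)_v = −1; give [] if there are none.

(a, b) ≡ (4641, 1615) mod (ℚ^×)²; places V = {2, 3, 5, 7, 11, 13, 17, 19, ∞}.
(a,b)_5: α=6, u≡4; β=1, v≡3 (mod 5); (4|5)=+1, (3|5)=-1; sign (−1)^0·+1^1·-1^6 = +1.
(a,b)_∞: sgn(4641)=+, sgn(1615)=+, so +1.
(a,b)_19: α=4, u≡5; β=1, v≡16 (mod 19); (5|19)=+1, (16|19)=+1; sign (−1)^0·+1^1·+1^4 = +1.
(a,b)_2: α=-12, β=-2; u≡1, v≡7 (mod 8); ε(u)ε(v)=0·1, αω(v)=-12·0, βω(u)=-2·0; sum ≡ 0  ⇒  +1.
(a,b)_13: α=3, u≡7; β=0, v≡9 (mod 13); (7|13)=-1, (9|13)=+1; sign (−1)^0·-1^0·+1^3 = +1.
(a,b)_3: α=-5, u≡2; β=-2, v≡1 (mod 3); (2|3)=-1, (1|3)=+1; sign (−1)^0·-1^-2·+1^-5 = +1.
(a,b)_11: α=0, u≡2; β=2, v≡3 (mod 11); (2|11)=-1, (3|11)=+1; sign (−1)^0·-1^2·+1^0 = +1.
(a,b)_17: α=3, u≡1; β=1, v≡10 (mod 17); (1|17)=+1, (10|17)=-1; sign (−1)^0·+1^1·-1^3 = -1.
(a,b)_7: α=1, u≡6; β=0, v≡3 (mod 7); (6|7)=-1, (3|7)=-1; sign (−1)^0·-1^0·-1^1 = -1.
|Ram(4641, 1615)| = 2, even; anisotropic at {7, 17}.

[7, 17]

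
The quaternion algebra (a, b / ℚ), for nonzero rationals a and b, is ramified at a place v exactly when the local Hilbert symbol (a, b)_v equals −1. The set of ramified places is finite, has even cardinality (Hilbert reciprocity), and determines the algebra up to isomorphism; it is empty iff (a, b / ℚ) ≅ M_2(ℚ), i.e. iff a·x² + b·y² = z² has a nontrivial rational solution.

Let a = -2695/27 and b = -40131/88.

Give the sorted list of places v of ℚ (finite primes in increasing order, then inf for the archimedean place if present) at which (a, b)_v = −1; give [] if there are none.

[3, 5, 7, inf]

(a, b) ≡ (-165, -2002) mod (ℚ^×)²; places V = {2, 3, 5, 7, 11, 13, ∞}.
(a,b)_7: α=2, u≡6; β=3, v≡4 (mod 7); (6|7)=-1, (4|7)=+1; sign (−1)^0·-1^3·+1^2 = -1.
(a,b)_∞: sgn(-165)=−, sgn(-2002)=−, so -1.
(a,b)_5: α=1, u≡3; β=0, v≡3 (mod 5); (3|5)=-1, (3|5)=-1; sign (−1)^0·-1^0·-1^1 = -1.
(a,b)_11: α=1, u≡6; β=-1, v≡1 (mod 11); (6|11)=-1, (1|11)=+1; sign (−1)^1·-1^-1·+1^1 = +1.
(a,b)_2: α=0, β=-3; u≡3, v≡7 (mod 8); ε(u)ε(v)=1·1, αω(v)=0·0, βω(u)=-3·1; sum ≡ 0  ⇒  +1.
(a,b)_13: α=0, u≡9; β=1, v≡2 (mod 13); (9|13)=+1, (2|13)=-1; sign (−1)^0·+1^1·-1^0 = +1.
(a,b)_3: α=-3, u≡2; β=2, v≡2 (mod 3); (2|3)=-1, (2|3)=-1; sign (−1)^0·-1^2·-1^-3 = -1.
Ram(-165, -2002) = {3, 5, 7, ∞}; no ℚ_3-point on the conic.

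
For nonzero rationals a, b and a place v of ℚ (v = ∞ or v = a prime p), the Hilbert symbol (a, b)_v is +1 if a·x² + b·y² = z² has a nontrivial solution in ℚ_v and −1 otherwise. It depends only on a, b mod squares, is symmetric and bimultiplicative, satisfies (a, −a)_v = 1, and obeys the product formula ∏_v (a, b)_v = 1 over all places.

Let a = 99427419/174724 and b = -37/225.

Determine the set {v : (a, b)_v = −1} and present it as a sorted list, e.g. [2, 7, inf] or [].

(a, b) ≡ (25051, -37) mod (ℚ^×)²; places V = {2, 3, 5, 7, 11, 13, 19, 37, 41, 47, ∞}.
(a,b)_2: α=-2, β=0; u≡3, v≡3 (mod 8); ε(u)ε(v)=1·1, αω(v)=-2·1, βω(u)=0·1; sum ≡ 1  ⇒  -1.
(a,b)_∞: sgn(25051)=+, sgn(-37)=−, so +1.
(a,b)_47: α=1, u≡36; β=0, v≡46 (mod 47); (36|47)=+1, (46|47)=-1; sign (−1)^0·+1^0·-1^1 = -1.
(a,b)_7: α=2, u≡5; β=0, v≡5 (mod 7); (5|7)=-1, (5|7)=-1; sign (−1)^0·-1^0·-1^2 = +1.
(a,b)_11: α=-2, u≡1; β=0, v≡8 (mod 11); (1|11)=+1, (8|11)=-1; sign (−1)^0·+1^0·-1^-2 = +1.
(a,b)_19: α=-2, u≡17; β=0, v≡6 (mod 19); (17|19)=+1, (6|19)=+1; sign (−1)^0·+1^0·+1^-2 = +1.
(a,b)_37: α=0, u≡2; β=1, v≡12 (mod 37); (2|37)=-1, (12|37)=+1; sign (−1)^0·-1^1·+1^0 = -1.
(a,b)_41: α=1, u≡21; β=0, v≡33 (mod 41); (21|41)=+1, (33|41)=+1; sign (−1)^0·+1^0·+1^1 = +1.
(a,b)_13: α=1, u≡3; β=0, v≡7 (mod 13); (3|13)=+1, (7|13)=-1; sign (−1)^0·+1^0·-1^1 = -1.
(a,b)_5: α=0, u≡1; β=-2, v≡2 (mod 5); (1|5)=+1, (2|5)=-1; sign (−1)^0·+1^-2·-1^0 = +1.
(a,b)_3: α=4, u≡1; β=-2, v≡2 (mod 3); (1|3)=+1, (2|3)=-1; sign (−1)^0·+1^-2·-1^4 = +1.
(25051, -37 / ℚ) ramifies at {2, 13, 37, 47}: a division algebra.

[2, 13, 37, 47]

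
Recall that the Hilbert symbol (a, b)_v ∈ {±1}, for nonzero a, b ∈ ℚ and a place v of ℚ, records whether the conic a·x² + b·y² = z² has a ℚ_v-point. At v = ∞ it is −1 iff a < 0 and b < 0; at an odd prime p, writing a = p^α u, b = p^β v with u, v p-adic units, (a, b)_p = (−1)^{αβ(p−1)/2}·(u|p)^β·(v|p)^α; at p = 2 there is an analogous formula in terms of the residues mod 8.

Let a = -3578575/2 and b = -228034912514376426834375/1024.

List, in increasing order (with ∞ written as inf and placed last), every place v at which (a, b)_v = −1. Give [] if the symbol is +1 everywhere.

[11, inf]

Mod squares: a ≡ -14, b ≡ -15015. Check v ∈ {∞, 2, 3, 5, 7, 11, 13}.
v=3: a=3^0·(≡1), b=3^5·(≡2) mod 3; (1|3)=+1, (2|3)=-1; (−1)^{0·5·1}·(+1)^5·(-1)^0 = +1.
v=11: a=11^2·(≡2), b=11^9·(≡2) mod 11; (2|11)=-1, (2|11)=-1; (−1)^{2·9·5}·(-1)^9·(-1)^2 = -1.
v=2: v_2(a)=-1, v_2(b)=-10; units ≡ 1, 1 (mod 8); ε·ε+αω+βω = 0·0+-1·0+-10·0 ≡ 0  ⇒  (a,b)_2 = +1.
v=7: a=7^1·(≡3), b=7^3·(≡4) mod 7; (3|7)=-1, (4|7)=+1; (−1)^{1·3·3}·(-1)^3·(+1)^1 = +1.
v=5: a=5^2·(≡1), b=5^5·(≡2) mod 5; (1|5)=+1, (2|5)=-1; (−1)^{2·5·2}·(+1)^5·(-1)^2 = +1.
v=13: a=13^2·(≡1), b=13^5·(≡2) mod 13; (1|13)=+1, (2|13)=-1; (−1)^{2·5·6}·(+1)^5·(-1)^2 = +1.
v=∞: -14 < 0 and -15015 < 0  ⇒  (a,b)_∞ = -1.
|Ram(-14, -15015)| = 2, even; anisotropic at {11, ∞}.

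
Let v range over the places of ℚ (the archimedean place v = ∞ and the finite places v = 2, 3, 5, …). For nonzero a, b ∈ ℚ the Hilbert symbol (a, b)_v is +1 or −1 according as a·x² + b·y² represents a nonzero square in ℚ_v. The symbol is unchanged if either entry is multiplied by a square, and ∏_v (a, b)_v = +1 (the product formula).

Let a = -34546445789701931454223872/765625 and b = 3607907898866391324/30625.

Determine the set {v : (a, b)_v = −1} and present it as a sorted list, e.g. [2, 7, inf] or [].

[3, 17, 29, 53]

(a, b) ≡ (-304704102, 1566839) mod (ℚ^×)²; places V = {2, 3, 5, 7, 17, 19, 29, 31, 37, 47, 53, ∞}.
(a,b)_∞: sgn(-304704102)=−, sgn(1566839)=+, so +1.
(a,b)_2: α=9, β=2; u≡5, v≡7 (mod 8); ε(u)ε(v)=0·1, αω(v)=9·0, βω(u)=2·1; sum ≡ 0  ⇒  +1.
(a,b)_53: α=1, u≡26; β=1, v≡36 (mod 53); (26|53)=-1, (36|53)=+1; sign (−1)^0·-1^1·+1^1 = -1.
(a,b)_3: α=9, u≡2; β=8, v≡2 (mod 3); (2|3)=-1, (2|3)=-1; sign (−1)^0·-1^8·-1^9 = -1.
(a,b)_19: α=1, u≡6; β=2, v≡6 (mod 19); (6|19)=+1, (6|19)=+1; sign (−1)^0·+1^2·+1^1 = +1.
(a,b)_29: α=3, u≡2; β=2, v≡3 (mod 29); (2|29)=-1, (3|29)=-1; sign (−1)^0·-1^2·-1^3 = -1.
(a,b)_31: α=2, u≡15; β=0, v≡30 (mod 31); (15|31)=-1, (30|31)=-1; sign (−1)^0·-1^0·-1^2 = +1.
(a,b)_17: α=4, u≡5; β=3, v≡10 (mod 17); (5|17)=-1, (10|17)=-1; sign (−1)^0·-1^3·-1^4 = -1.
(a,b)_5: α=-6, u≡2; β=-4, v≡1 (mod 5); (2|5)=-1, (1|5)=+1; sign (−1)^0·-1^-4·+1^-6 = +1.
(a,b)_7: α=-2, u≡4; β=-2, v≡4 (mod 7); (4|7)=+1, (4|7)=+1; sign (−1)^0·+1^-2·+1^-2 = +1.
(a,b)_47: α=1, u≡44; β=1, v≡25 (mod 47); (44|47)=-1, (25|47)=+1; sign (−1)^1·-1^1·+1^1 = +1.
(a,b)_37: α=1, u≡23; β=1, v≡19 (mod 37); (23|37)=-1, (19|37)=-1; sign (−1)^0·-1^1·-1^1 = +1.
Ram(-304704102, 1566839) = {3, 17, 29, 53}; no ℚ_3-point on the conic.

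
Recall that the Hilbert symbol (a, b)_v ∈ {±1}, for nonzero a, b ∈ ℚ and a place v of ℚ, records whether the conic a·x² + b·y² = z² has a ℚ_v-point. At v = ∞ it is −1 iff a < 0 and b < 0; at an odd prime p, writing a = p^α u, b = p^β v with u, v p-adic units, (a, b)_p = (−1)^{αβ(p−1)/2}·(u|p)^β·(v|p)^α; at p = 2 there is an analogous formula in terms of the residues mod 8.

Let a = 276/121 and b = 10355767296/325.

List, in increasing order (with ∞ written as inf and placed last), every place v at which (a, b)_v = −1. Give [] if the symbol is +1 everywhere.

[2, 3, 7, 29]

Mod squares: a ≡ 69, b ≡ 364182. Check v ∈ {∞, 2, 3, 5, 7, 11, 13, 19, 23, 29}.
v=∞: 69 > 0 and 364182 > 0  ⇒  (a,b)_∞ = +1.
v=23: a=23^1·(≡2), b=23^1·(≡5) mod 23; (2|23)=+1, (5|23)=-1; (−1)^{1·1·11}·(+1)^1·(-1)^1 = +1.
v=19: a=19^0·(≡15), b=19^2·(≡11) mod 19; (15|19)=-1, (11|19)=+1; (−1)^{0·2·9}·(-1)^2·(+1)^0 = +1.
v=29: a=29^0·(≡3), b=29^1·(≡16) mod 29; (3|29)=-1, (16|29)=+1; (−1)^{0·1·14}·(-1)^1·(+1)^0 = -1.
v=2: v_2(a)=2, v_2(b)=11; units ≡ 5, 3 (mod 8); ε·ε+αω+βω = 0·1+2·1+11·1 ≡ 1  ⇒  (a,b)_2 = -1.
v=13: a=13^0·(≡4), b=13^-1·(≡9) mod 13; (4|13)=+1, (9|13)=+1; (−1)^{0·-1·6}·(+1)^-1·(+1)^0 = +1.
v=3: a=3^1·(≡2), b=3^1·(≡2) mod 3; (2|3)=-1, (2|3)=-1; (−1)^{1·1·1}·(-1)^1·(-1)^1 = -1.
v=5: a=5^0·(≡1), b=5^-2·(≡2) mod 5; (1|5)=+1, (2|5)=-1; (−1)^{0·-2·2}·(+1)^-2·(-1)^0 = +1.
v=11: a=11^-2·(≡1), b=11^0·(≡1) mod 11; (1|11)=+1, (1|11)=+1; (−1)^{-2·0·5}·(+1)^0·(+1)^-2 = +1.
v=7: a=7^0·(≡5), b=7^1·(≡4) mod 7; (5|7)=-1, (4|7)=+1; (−1)^{0·1·3}·(-1)^1·(+1)^0 = -1.
|Ram(69, 364182)| = 4, even; anisotropic at {2, 3, 7, 29}.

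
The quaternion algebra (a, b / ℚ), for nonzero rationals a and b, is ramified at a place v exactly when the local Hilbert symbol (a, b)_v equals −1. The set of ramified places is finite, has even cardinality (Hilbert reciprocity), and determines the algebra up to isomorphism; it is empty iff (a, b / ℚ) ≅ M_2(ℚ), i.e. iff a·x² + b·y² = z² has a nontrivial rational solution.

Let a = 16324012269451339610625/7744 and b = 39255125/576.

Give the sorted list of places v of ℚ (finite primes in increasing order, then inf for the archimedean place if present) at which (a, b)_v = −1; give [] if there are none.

[5, 29]

(a, b) ≡ (17, 32045) mod (ℚ^×)²; places V = {2, 3, 5, 7, 11, 13, 17, 19, 29, ∞}.
(a,b)_11: α=-2, u≡8; β=0, v≡2 (mod 11); (8|11)=-1, (2|11)=-1; sign (−1)^0·-1^0·-1^-2 = +1.
(a,b)_19: α=2, u≡6; β=0, v≡7 (mod 19); (6|19)=+1, (7|19)=+1; sign (−1)^0·+1^0·+1^2 = +1.
(a,b)_2: α=-6, β=-6; u≡1, v≡5 (mod 8); ε(u)ε(v)=0·0, αω(v)=-6·1, βω(u)=-6·0; sum ≡ 0  ⇒  +1.
(a,b)_7: α=0, u≡3; β=2, v≡5 (mod 7); (3|7)=-1, (5|7)=-1; sign (−1)^0·-1^2·-1^0 = +1.
(a,b)_13: α=4, u≡1; β=1, v≡6 (mod 13); (1|13)=+1, (6|13)=-1; sign (−1)^0·+1^1·-1^4 = +1.
(a,b)_∞: sgn(17)=+, sgn(32045)=+, so +1.
(a,b)_17: α=3, u≡16; β=1, v≡1 (mod 17); (16|17)=+1, (1|17)=+1; sign (−1)^0·+1^1·+1^3 = +1.
(a,b)_5: α=4, u≡3; β=3, v≡1 (mod 5); (3|5)=-1, (1|5)=+1; sign (−1)^0·-1^3·+1^4 = -1.
(a,b)_29: α=4, u≡26; β=1, v≡2 (mod 29); (26|29)=-1, (2|29)=-1; sign (−1)^0·-1^1·-1^4 = -1.
(a,b)_3: α=6, u≡2; β=-2, v≡2 (mod 3); (2|3)=-1, (2|3)=-1; sign (−1)^0·-1^-2·-1^6 = +1.
(17, 32045 / ℚ) ramifies at {5, 29}: a division algebra.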